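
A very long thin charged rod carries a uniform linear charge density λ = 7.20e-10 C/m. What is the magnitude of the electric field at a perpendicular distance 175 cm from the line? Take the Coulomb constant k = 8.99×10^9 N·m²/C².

Coaxial Gaussian cylinder, radius r = 175 cm, length L.
Q_enc = λL, so λ_enc = 7.20×10^-10 C/m.
Since E is radial and uniform over the curved surface, Φ = E·2πrL = Q_enc/ε₀ = λ_enc L/ε₀.
E = 2k|λ_enc|/r = 2(8.99×10^9)(7.20×10^-10)/(1.75) = 7.4 N/C.

|E| ≈ 7.4 V/m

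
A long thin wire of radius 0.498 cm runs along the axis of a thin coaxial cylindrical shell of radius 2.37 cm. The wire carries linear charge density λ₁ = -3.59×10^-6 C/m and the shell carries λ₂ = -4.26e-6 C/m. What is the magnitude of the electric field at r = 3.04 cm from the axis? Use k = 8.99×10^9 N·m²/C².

By cylindrical symmetry E is radial; use a coaxial Gaussian cylinder of radius 3.04 cm and length L (r > 2.37 cm, enclosing both).
λ_enc = λ₁ + λ₂ = (-3.59×10^-6) + (-4.26×10^-6) = -7.85×10^-6 C/m.
Applying ∮E·dA = Q_enc/ε₀ with the end caps contributing no flux:
E = 2k|λ_enc|/r = 2(8.99×10^9)(7.85×10^-6)/(0.0304) = 4.64×10^6 N/C.

4.64×10^6 N/C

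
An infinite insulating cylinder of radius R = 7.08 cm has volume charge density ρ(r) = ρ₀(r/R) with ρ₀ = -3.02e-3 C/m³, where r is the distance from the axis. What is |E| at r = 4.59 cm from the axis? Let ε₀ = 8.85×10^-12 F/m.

By cylindrical symmetry E is radial; use a coaxial Gaussian cylinder of radius 4.59 cm and length L (r < R).
λ_enc = ∫₀^r ρ(r')·2πr' dr' = (2πρ₀/R)·r^3/3 = -8.639×10^-6 C/m.
Applying ∮E·dA = Q_enc/ε₀ with the end caps contributing no flux:
E = |λ_enc|/(2πε₀r) = (8.639×10^-6)/(2π·8.85×10^-12·0.0459) = 3.38e6 N/C.

3.38e6 N/C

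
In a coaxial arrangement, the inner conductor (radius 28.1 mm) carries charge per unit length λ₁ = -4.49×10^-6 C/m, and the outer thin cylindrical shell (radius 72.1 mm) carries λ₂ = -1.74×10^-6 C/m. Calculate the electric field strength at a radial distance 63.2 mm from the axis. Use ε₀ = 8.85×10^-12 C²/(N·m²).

Coaxial Gaussian cylinder, radius r = 63.2 mm, length L (between the conductors, 28.1 mm < r < 72.1 mm).
The shell at 72.1 mm lies outside the Gaussian surface, so λ_enc = λ₁ = -4.49e-6 C/m.
By Gauss's law (flux through the curved wall only), E·2πrL = λ_enc L/ε₀.
E = |λ_enc|/(2πε₀r) = (4.49×10^-6)/(2π·8.85×10^-12·0.0632) = 1.28e6 N/C.

|E| ≈ 1.28×10^6 N/C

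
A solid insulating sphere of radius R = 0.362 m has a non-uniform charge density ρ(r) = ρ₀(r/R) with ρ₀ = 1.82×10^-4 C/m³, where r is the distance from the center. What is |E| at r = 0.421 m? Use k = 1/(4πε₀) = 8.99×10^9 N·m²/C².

|E| ≈ 1.38×10^6 N/C

Take a concentric spherical Gaussian surface of radius r = 0.421 m (r > R, all charge enclosed).
Q_enc = 4π ∫₀^R ρ₀(r'/R)^1 r'² dr' = 4πρ₀R³/4 = 2.712e-5 C.
Gauss's law: E·4πr² = Q_enc/ε₀.
E = k|Q_enc|/r² = (8.99×10^9)(2.712×10^-5)/(0.421)² = 1.38×10^6 N/C.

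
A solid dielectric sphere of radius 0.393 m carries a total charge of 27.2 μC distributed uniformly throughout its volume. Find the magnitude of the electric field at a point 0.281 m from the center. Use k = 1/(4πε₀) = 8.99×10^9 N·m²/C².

|E| ≈ 1.13e6 V/m

Symmetry ⇒ E = E(r) r̂. Gaussian sphere of radius r = 0.281 m (r < R).
For a uniform sphere the enclosed fraction is (r/R)³, so Q_enc = (27.2 μC)(0.281/0.393)³ = 9.943e-6 C.
Applying ∮E·dA = Q_enc/ε₀ with Φ = E(4πr²):
E = k|Q_enc|/r² = (8.99×10^9)(9.943×10^-6)/(0.281)² = 1.13×10^6 N/C.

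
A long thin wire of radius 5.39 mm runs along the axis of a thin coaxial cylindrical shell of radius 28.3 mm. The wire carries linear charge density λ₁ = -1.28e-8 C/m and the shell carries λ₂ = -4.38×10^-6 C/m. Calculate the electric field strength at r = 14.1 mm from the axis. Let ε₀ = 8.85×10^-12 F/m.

1.63e4 N/C

Take a coaxial cylindrical Gaussian surface of radius r = 14.1 mm and length L (between the conductors, 5.39 mm < r < 28.3 mm).
Only the inner wire is enclosed; the outer shell contributes nothing inside itself. λ_enc = λ₁ = -1.28×10^-8 C/m.
Applying ∮E·dA = Q_enc/ε₀ with the end caps contributing no flux:
E = |λ_enc|/(2πε₀r) = (1.28e-8)/(2π·8.85×10^-12·0.0141) = 1.63×10^4 N/C.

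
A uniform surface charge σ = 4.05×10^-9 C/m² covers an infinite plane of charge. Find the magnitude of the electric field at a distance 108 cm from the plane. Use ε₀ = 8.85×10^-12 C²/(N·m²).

E ≈ 229 N/C

Choose a cylindrical pillbox piercing the sheet, end faces (area A) parallel to it.
Flux Φ = 2EA and Q_enc = σA, so 2EA = σA/ε₀ ⇒ E = |σ|/(2ε₀), independent of distance.
E = |σ|/(2ε₀) = (4.05×10^-9)/(2·8.85×10^-12) = 229 N/C.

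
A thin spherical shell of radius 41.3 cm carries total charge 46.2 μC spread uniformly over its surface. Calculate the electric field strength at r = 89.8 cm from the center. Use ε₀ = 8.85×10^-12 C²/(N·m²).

E = 5.15×10^5 V/m

By spherical symmetry E is radial; choose a Gaussian sphere of radius r = 89.8 cm (r > 41.3 cm).
The entire shell is enclosed: Q_enc = 4.62e-5 C.
Applying ∮E·dA = Q_enc/ε₀ with Φ = E(4πr²):
E = |Q_enc|/(4πε₀r²) = (4.62e-5)/(4π·8.85×10^-12·(0.898)²) = 5.15e5 N/C.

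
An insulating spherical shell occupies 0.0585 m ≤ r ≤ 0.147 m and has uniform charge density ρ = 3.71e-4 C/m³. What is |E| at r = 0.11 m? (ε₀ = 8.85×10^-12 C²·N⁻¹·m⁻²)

Take a concentric spherical Gaussian surface of radius r = 0.11 m (within the shell material, 0.0585 m < r < 0.147 m).
Enclosed charge is the volume from a to r: Q_enc = (4π/3)ρ(r³ − a³) = 1.757e-6 C.
Applying ∮E·dA = Q_enc/ε₀ with Φ = E(4πr²):
E = |Q_enc|/(4πε₀r²) = (1.757e-6)/(4π·8.85×10^-12·(0.11)²) = 1.31e6 N/C.

|E| ≈ 1.31e6 N/C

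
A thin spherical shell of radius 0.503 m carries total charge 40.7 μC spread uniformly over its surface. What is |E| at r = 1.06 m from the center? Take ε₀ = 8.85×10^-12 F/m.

Symmetry ⇒ E = E(r) r̂. Gaussian sphere of radius r = 1.06 m (r > 0.503 m).
The entire shell is enclosed: Q_enc = 4.07×10^-5 C.
Gauss's law: E·4πr² = Q_enc/ε₀.
E = |Q_enc|/(4πε₀r²) = (4.07×10^-5)/(4π·8.85×10^-12·(1.06)²) = 3.26×10^5 N/C.

3.26×10^5 V/m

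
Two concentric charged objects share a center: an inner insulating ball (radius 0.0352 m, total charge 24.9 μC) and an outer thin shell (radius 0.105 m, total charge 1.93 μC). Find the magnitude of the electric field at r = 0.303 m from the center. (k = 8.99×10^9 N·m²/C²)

By spherical symmetry E is radial; choose a Gaussian sphere of radius r = 0.303 m (r > 0.105 m, enclosing both).
Q_enc = (24.9 μC) + (1.93 μC) = 2.683×10^-5 C.
Applying ∮E·dA = Q_enc/ε₀ with Φ = E(4πr²):
E = k|Q_enc|/r² = (8.99×10^9)(2.683e-5)/(0.303)² = 2.63×10^6 N/C.

|E| ≈ 2.63×10^6 N/C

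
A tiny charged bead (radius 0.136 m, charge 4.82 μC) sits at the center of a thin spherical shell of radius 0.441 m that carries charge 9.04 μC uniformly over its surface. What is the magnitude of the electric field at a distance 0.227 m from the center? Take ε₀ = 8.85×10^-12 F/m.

|E| = 8.41×10^5 V/m

Use a concentric Gaussian sphere at r = 0.227 m (between the bodies, 0.136 m < r < 0.441 m).
The shell at 0.441 m lies outside the Gaussian surface, so Q_enc = 4.82 μC = 4.82×10^-6 C.
Gauss's law: E·4πr² = Q_enc/ε₀.
E = |Q_enc|/(4πε₀r²) = (4.82×10^-6)/(4π·8.85×10^-12·(0.227)²) = 8.41×10^5 N/C.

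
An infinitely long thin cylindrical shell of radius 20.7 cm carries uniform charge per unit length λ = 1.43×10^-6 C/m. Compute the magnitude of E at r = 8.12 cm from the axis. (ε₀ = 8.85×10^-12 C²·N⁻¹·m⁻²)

E = 0

Coaxial Gaussian cylinder, radius r = 8.12 cm, length L (r < 20.7 cm, inside the shell).
All the surface charge lies outside this cylinder: Q_enc = 0, hence E = 0.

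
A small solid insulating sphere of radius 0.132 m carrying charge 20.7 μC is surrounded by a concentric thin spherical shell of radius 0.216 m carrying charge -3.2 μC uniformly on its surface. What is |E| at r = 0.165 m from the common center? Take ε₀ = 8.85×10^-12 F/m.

|E| = 6.84×10^6 V/m

Take a concentric spherical Gaussian surface of radius r = 0.165 m (between the bodies, 0.132 m < r < 0.216 m).
Only the inner charge is enclosed; the outer shell contributes nothing inside itself. Q_enc = 20.7 μC = 2.07×10^-5 C.
Since E is radial and uniform over the Gaussian sphere, Φ = E·4πr² = Q_enc/ε₀.
E = |Q_enc|/(4πε₀r²) = (2.07×10^-5)/(4π·8.85×10^-12·(0.165)²) = 6.84e6 N/C.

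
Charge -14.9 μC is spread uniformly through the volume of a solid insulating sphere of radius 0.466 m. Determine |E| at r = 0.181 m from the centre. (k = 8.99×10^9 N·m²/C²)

|E| = 2.40e5 V/m

Symmetry ⇒ E = E(r) r̂. Gaussian sphere of radius r = 0.181 m (r < R).
Only the charge within r is enclosed: Q_enc = Q·(r/R)³ = (-14.9 μC)·(0.181 m/0.466 m)³ = -8.731e-7 C.
Gauss's law: E·4πr² = Q_enc/ε₀.
E = k|Q_enc|/r² = (8.99×10^9)(8.731×10^-7)/(0.181)² = 2.40×10^5 N/C.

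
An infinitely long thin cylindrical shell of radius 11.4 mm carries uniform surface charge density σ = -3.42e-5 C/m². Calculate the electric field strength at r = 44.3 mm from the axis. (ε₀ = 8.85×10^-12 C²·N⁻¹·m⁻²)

Choose a coaxial cylinder of radius r = 44.3 mm (arbitrary length L) as the Gaussian surface (r > 11.4 mm).
The whole shell is enclosed: λ_enc = σ·2πR = (-3.42×10^-5)·2π·(0.0114) = -2.45e-6 C/m.
Gauss's law: E·2πrL = λ_enc L/ε₀.
E = |λ_enc|/(2πε₀r) = (2.45×10^-6)/(2π·8.85×10^-12·0.0443) = 9.94×10^5 N/C.

9.94e5 N/C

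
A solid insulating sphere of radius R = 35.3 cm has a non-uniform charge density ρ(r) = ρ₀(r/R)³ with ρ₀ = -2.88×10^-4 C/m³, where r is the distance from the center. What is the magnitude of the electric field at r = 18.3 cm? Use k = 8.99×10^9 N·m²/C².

Take a concentric spherical Gaussian surface of radius r = 18.3 cm (r < R).
Q_enc = ∫₀^r ρ(r')·4πr'² dr' = (4πρ₀/R³) ∫₀^r r'^5 dr' = 4πρ₀ r^6/(6·R³) = -5.15×10^-7 C.
By Gauss's law, ∮E·dA = E·4πr² = Q_enc/ε₀.
E = k|Q_enc|/r² = (8.99×10^9)(5.15×10^-7)/(0.183)² = 1.38×10^5 N/C.

1.38×10^5 N/C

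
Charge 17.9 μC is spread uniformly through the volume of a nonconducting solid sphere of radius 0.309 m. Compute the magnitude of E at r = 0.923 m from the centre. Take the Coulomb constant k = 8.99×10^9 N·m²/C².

|E| = 1.89×10^5 V/m

Take a concentric spherical Gaussian surface of radius r = 0.923 m (r > R, so the entire charge is enclosed).
Q_enc = 17.9 μC = 1.79×10^-5 C.
Gauss's law: E·4πr² = Q_enc/ε₀.
E = k|Q_enc|/r² = (8.99×10^9)(1.79×10^-5)/(0.923)² = 1.89e5 N/C.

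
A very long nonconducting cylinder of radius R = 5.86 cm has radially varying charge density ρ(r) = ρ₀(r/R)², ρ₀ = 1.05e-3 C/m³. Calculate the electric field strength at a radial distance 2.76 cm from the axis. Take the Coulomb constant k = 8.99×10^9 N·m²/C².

|E| ≈ 1.82×10^5 N/C

By cylindrical symmetry E is radial; use a coaxial Gaussian cylinder of radius 2.76 cm and length L (r < R).
Integrating ρ over the cross-section to radius r: λ_enc = (2πρ₀/R²) ∫₀^r r'^3 dr' = 2πρ₀ r^4/(4·R²) = 2.787×10^-7 C/m.
Since E is radial and uniform over the curved surface, Φ = E·2πrL = Q_enc/ε₀ = λ_enc L/ε₀.
E = 2k|λ_enc|/r = 2(8.99×10^9)(2.787×10^-7)/(0.0276) = 1.82×10^5 N/C.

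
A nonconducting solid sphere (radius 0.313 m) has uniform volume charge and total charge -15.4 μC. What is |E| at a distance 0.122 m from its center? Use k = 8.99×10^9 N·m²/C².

5.51×10^5 N/C

Take a concentric spherical Gaussian surface of radius r = 0.122 m (r < R).
Only the charge within r is enclosed: Q_enc = Q·(r/R)³ = (-15.4 μC)·(0.122 m/0.313 m)³ = -9.119×10^-7 C.
Applying ∮E·dA = Q_enc/ε₀ with Φ = E(4πr²):
E = k|Q_enc|/r² = (8.99×10^9)(9.119×10^-7)/(0.122)² = 5.51×10^5 N/C.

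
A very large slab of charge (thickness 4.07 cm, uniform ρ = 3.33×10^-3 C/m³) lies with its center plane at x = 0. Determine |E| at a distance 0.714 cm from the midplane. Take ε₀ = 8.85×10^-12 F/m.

By symmetry E is perpendicular to the slab. A Gaussian pillbox from −0.714 cm to +0.714 cm (face area A) lies entirely within the slab.
Q_enc = ρ·(2x)·A and flux = 2EA, so 2EA = 2ρxA/ε₀ ⇒ E = |ρ|x/ε₀.
E = (3.33×10^-3)(0.00714)/(8.85×10^-12) = 2.69e6 N/C.

E = 2.69e6 N/C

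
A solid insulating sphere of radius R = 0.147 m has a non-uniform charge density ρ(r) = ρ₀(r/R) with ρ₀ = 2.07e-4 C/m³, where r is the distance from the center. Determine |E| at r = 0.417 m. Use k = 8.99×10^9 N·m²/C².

|E| ≈ 1.07×10^5 N/C

Use a concentric Gaussian sphere at r = 0.417 m (r > R, all charge enclosed).
Q_enc = 4π ∫₀^R ρ₀(r'/R)^1 r'² dr' = 4πρ₀R³/4 = 2.066e-6 C.
By Gauss's law, ∮E·dA = E·4πr² = Q_enc/ε₀.
E = k|Q_enc|/r² = (8.99×10^9)(2.066×10^-6)/(0.417)² = 1.07×10^5 N/C.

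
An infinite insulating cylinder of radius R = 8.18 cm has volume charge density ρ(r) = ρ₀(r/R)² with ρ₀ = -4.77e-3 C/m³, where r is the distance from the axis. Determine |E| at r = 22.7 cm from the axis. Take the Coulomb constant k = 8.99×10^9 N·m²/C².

E = 3.97×10^6 N/C

Coaxial Gaussian cylinder, radius r = 22.7 cm, length L (r > R, full charge per length enclosed).
λ_enc = 2π ∫₀^R ρ₀(r'/R)^2 r' dr' = 2πρ₀R²/4 = -5.014×10^-5 C/m.
Gauss's law: E·2πrL = λ_enc L/ε₀.
E = 2k|λ_enc|/r = 2(8.99×10^9)(5.014×10^-5)/(0.227) = 3.97×10^6 N/C.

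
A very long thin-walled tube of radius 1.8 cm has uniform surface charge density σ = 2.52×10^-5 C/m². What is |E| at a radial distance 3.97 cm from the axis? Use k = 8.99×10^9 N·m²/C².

1.29e6 N/C

Coaxial Gaussian cylinder, radius r = 3.97 cm, length L (r > 1.8 cm).
The whole shell is enclosed: λ_enc = σ·2πR = (2.52×10^-5)·2π·(0.018) = 2.85×10^-6 C/m.
Gauss's law: E·2πrL = λ_enc L/ε₀.
E = 2k|λ_enc|/r = 2(8.99×10^9)(2.85×10^-6)/(0.0397) = 1.29e6 N/C.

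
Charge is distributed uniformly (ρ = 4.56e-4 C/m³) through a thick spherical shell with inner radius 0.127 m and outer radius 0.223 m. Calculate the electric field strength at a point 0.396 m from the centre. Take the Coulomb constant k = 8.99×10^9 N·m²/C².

By spherical symmetry E is radial; choose a Gaussian sphere of radius r = 0.396 m (r > 0.223 m, enclosing the whole shell).
Q_enc = ρ·(4π/3)(b³ − a³) = (4.56e-4)·(4π/3)·((0.223)³ − (0.127)³) = 1.727e-5 C.
Since E is radial and uniform over the Gaussian sphere, Φ = E·4πr² = Q_enc/ε₀.
E = k|Q_enc|/r² = (8.99×10^9)(1.727×10^-5)/(0.396)² = 9.90×10^5 N/C.

E = 9.90e5 N/C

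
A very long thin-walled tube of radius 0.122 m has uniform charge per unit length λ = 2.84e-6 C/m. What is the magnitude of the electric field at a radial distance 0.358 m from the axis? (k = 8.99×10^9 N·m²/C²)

E ≈ 1.43e5 V/m

Coaxial Gaussian cylinder, radius r = 0.358 m, length L (r > 0.122 m).
The full line charge is enclosed: λ_enc = 2.84e-6 C/m.
By Gauss's law (flux through the curved wall only), E·2πrL = λ_enc L/ε₀.
E = 2k|λ_enc|/r = 2(8.99×10^9)(2.84×10^-6)/(0.358) = 1.43e5 N/C.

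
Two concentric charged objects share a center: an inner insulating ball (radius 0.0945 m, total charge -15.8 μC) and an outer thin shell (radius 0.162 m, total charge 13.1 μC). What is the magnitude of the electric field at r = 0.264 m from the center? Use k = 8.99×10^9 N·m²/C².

Use a concentric Gaussian sphere at r = 0.264 m (r > 0.162 m, enclosing both).
Q_enc = (-15.8 μC) + (13.1 μC) = -2.70e-6 C.
Since E is radial and uniform over the Gaussian sphere, Φ = E·4πr² = Q_enc/ε₀.
E = k|Q_enc|/r² = (8.99×10^9)(2.70×10^-6)/(0.264)² = 3.48×10^5 N/C.

3.48×10^5 N/C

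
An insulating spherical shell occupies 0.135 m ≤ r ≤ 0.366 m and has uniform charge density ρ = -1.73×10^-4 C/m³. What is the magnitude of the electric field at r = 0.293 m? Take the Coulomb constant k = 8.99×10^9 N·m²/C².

|E| = 1.72e6 N/C

Use a concentric Gaussian sphere at r = 0.293 m (within the shell material, 0.135 m < r < 0.366 m).
Enclosed charge is the volume from a to r: Q_enc = (4π/3)ρ(r³ − a³) = -1.645×10^-5 C.
Gauss's law: E·4πr² = Q_enc/ε₀.
E = k|Q_enc|/r² = (8.99×10^9)(1.645×10^-5)/(0.293)² = 1.72×10^6 N/C.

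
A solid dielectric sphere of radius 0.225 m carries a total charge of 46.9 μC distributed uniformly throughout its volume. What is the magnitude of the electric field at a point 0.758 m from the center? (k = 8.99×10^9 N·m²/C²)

|E| = 7.34×10^5 V/m

By spherical symmetry E is radial; choose a Gaussian sphere of radius r = 0.758 m (r > R, so the entire charge is enclosed).
Q_enc = 46.9 μC = 4.69×10^-5 C.
By Gauss's law, ∮E·dA = E·4πr² = Q_enc/ε₀.
E = k|Q_enc|/r² = (8.99×10^9)(4.69×10^-5)/(0.758)² = 7.34×10^5 N/C.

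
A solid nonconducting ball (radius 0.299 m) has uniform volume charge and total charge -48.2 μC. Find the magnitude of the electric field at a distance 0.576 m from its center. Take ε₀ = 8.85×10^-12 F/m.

E ≈ 1.31×10^6 N/C

Use a concentric Gaussian sphere at r = 0.576 m (r > R, so the entire charge is enclosed).
Q_enc = -48.2 μC = -4.82×10^-5 C.
Applying ∮E·dA = Q_enc/ε₀ with Φ = E(4πr²):
E = |Q_enc|/(4πε₀r²) = (4.82e-5)/(4π·8.85×10^-12·(0.576)²) = 1.31×10^6 N/C.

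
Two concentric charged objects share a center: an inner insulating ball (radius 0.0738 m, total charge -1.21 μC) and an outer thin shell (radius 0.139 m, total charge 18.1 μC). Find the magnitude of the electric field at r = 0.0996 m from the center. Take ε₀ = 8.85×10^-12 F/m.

|E| = 1.10e6 N/C

Take a concentric spherical Gaussian surface of radius r = 0.0996 m (between the bodies, 0.0738 m < r < 0.139 m).
Only the inner charge is enclosed; the outer shell contributes nothing inside itself. Q_enc = -1.21 μC = -1.21×10^-6 C.
Since E is radial and uniform over the Gaussian sphere, Φ = E·4πr² = Q_enc/ε₀.
E = |Q_enc|/(4πε₀r²) = (1.21e-6)/(4π·8.85×10^-12·(0.0996)²) = 1.10×10^6 N/C.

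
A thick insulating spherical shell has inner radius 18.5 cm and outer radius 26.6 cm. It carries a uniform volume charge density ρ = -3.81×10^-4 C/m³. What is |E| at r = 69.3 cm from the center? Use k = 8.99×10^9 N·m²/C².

E ≈ 3.73×10^5 V/m

Take a concentric spherical Gaussian surface of radius r = 69.3 cm (r > 26.6 cm, enclosing the whole shell).
Q_enc = ρ·(4π/3)(b³ − a³) = (-3.81×10^-4)·(4π/3)·((0.266)³ − (0.185)³) = -1.993e-5 C.
Applying ∮E·dA = Q_enc/ε₀ with Φ = E(4πr²):
E = k|Q_enc|/r² = (8.99×10^9)(1.993×10^-5)/(0.693)² = 3.73×10^5 N/C.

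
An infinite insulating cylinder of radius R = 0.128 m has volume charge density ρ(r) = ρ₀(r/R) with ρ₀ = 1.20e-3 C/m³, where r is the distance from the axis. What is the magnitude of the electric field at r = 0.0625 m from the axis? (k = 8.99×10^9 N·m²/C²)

E ≈ 1.38e6 N/C

Coaxial Gaussian cylinder, radius r = 0.0625 m, length L (r < R).
Integrating ρ over the cross-section to radius r: λ_enc = (2πρ₀/R) ∫₀^r r'^2 dr' = 2πρ₀ r^3/(3·R) = 4.794×10^-6 C/m.
By Gauss's law (flux through the curved wall only), E·2πrL = λ_enc L/ε₀.
E = 2k|λ_enc|/r = 2(8.99×10^9)(4.794e-6)/(0.0625) = 1.38×10^6 N/C.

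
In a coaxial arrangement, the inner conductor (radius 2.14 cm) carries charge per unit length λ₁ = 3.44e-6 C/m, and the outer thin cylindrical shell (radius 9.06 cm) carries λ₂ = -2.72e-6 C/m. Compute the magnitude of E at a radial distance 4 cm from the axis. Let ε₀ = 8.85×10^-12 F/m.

Take a coaxial cylindrical Gaussian surface of radius r = 4 cm and length L (between the conductors, 2.14 cm < r < 9.06 cm).
The shell at 9.06 cm lies outside the Gaussian surface, so λ_enc = λ₁ = 3.44e-6 C/m.
Applying ∮E·dA = Q_enc/ε₀ with the end caps contributing no flux:
E = |λ_enc|/(2πε₀r) = (3.44×10^-6)/(2π·8.85×10^-12·0.04) = 1.55e6 N/C.

|E| ≈ 1.55e6 N/C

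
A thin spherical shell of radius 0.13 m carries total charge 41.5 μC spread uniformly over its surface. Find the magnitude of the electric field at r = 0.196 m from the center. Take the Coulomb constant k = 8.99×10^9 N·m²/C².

E = 9.71e6 N/C

Use a concentric Gaussian sphere at r = 0.196 m (r > 0.13 m).
The entire shell is enclosed: Q_enc = 4.15e-5 C.
Gauss's law: E·4πr² = Q_enc/ε₀.
E = k|Q_enc|/r² = (8.99×10^9)(4.15×10^-5)/(0.196)² = 9.71×10^6 N/C.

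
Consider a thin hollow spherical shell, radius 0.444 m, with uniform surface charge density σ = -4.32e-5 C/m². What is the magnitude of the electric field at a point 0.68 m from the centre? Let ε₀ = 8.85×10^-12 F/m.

E = 2.08e6 N/C

Symmetry ⇒ E = E(r) r̂. Gaussian sphere of radius r = 0.68 m (r > 0.444 m).
The entire shell is enclosed: Q_enc = σ·4πR² = (-4.32×10^-5)·4π·(0.444)² = -1.07e-4 C.
Since E is radial and uniform over the Gaussian sphere, Φ = E·4πr² = Q_enc/ε₀.
E = |Q_enc|/(4πε₀r²) = (1.07×10^-4)/(4π·8.85×10^-12·(0.68)²) = 2.08×10^6 N/C.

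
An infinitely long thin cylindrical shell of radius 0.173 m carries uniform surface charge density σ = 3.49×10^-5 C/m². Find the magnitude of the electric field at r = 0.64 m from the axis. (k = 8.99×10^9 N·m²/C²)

Take a coaxial cylindrical Gaussian surface of radius r = 0.64 m and length L (r > 0.173 m).
The whole shell is enclosed: λ_enc = σ·2πR = (3.49×10^-5)·2π·(0.173) = 3.794×10^-5 C/m.
Since E is radial and uniform over the curved surface, Φ = E·2πrL = Q_enc/ε₀ = λ_enc L/ε₀.
E = 2k|λ_enc|/r = 2(8.99×10^9)(3.794×10^-5)/(0.64) = 1.07×10^6 N/C.

|E| ≈ 1.07e6 N/C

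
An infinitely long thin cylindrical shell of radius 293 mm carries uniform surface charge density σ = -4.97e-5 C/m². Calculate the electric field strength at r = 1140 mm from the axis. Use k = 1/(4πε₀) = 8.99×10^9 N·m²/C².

E = 1.44×10^6 N/C

Take a coaxial cylindrical Gaussian surface of radius r = 1140 mm and length L (r > 293 mm).
The whole shell is enclosed: λ_enc = σ·2πR = (-4.97×10^-5)·2π·(0.293) = -9.15×10^-5 C/m.
Since E is radial and uniform over the curved surface, Φ = E·2πrL = Q_enc/ε₀ = λ_enc L/ε₀.
E = 2k|λ_enc|/r = 2(8.99×10^9)(9.15×10^-5)/(1.14) = 1.44×10^6 N/C.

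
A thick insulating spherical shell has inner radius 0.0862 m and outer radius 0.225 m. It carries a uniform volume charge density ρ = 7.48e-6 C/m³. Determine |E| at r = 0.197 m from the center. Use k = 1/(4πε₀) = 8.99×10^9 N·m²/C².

5.08×10^4 N/C

Take a concentric spherical Gaussian surface of radius r = 0.197 m (within the shell material, 0.0862 m < r < 0.225 m).
Only the shell between 0.0862 m and r is enclosed: Q_enc = ρ·(4π/3)(r³ − a³) = (7.48×10^-6)·(4π/3)·((0.197)³ − (0.0862)³) = 2.195×10^-7 C.
Applying ∮E·dA = Q_enc/ε₀ with Φ = E(4πr²):
E = k|Q_enc|/r² = (8.99×10^9)(2.195e-7)/(0.197)² = 5.08×10^4 N/C.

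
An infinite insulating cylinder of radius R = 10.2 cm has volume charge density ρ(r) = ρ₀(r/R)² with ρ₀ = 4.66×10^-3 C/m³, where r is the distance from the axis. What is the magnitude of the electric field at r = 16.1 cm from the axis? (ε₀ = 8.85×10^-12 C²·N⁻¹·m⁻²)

Take a coaxial cylindrical Gaussian surface of radius r = 16.1 cm and length L (r > R, full charge per length enclosed).
λ_enc = 2π ∫₀^R ρ₀(r'/R)^2 r' dr' = 2πρ₀R²/4 = 7.616×10^-5 C/m.
Since E is radial and uniform over the curved surface, Φ = E·2πrL = Q_enc/ε₀ = λ_enc L/ε₀.
E = |λ_enc|/(2πε₀r) = (7.616×10^-5)/(2π·8.85×10^-12·0.161) = 8.51×10^6 N/C.

|E| ≈ 8.51e6 N/C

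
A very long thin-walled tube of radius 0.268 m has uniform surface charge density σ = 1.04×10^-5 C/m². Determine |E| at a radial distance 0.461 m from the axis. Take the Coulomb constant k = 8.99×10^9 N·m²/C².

6.83e5 V/m

Choose a coaxial cylinder of radius r = 0.461 m (arbitrary length L) as the Gaussian surface (r > 0.268 m).
The whole shell is enclosed: λ_enc = σ·2πR = (1.04×10^-5)·2π·(0.268) = 1.751×10^-5 C/m.
Since E is radial and uniform over the curved surface, Φ = E·2πrL = Q_enc/ε₀ = λ_enc L/ε₀.
E = 2k|λ_enc|/r = 2(8.99×10^9)(1.751×10^-5)/(0.461) = 6.83×10^5 N/C.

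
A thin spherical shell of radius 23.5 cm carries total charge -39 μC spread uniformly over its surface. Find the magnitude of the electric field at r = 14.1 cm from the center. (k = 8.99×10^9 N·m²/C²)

Use a concentric Gaussian sphere at r = 14.1 cm (inside the shell, r < 23.5 cm).
No charge lies within this surface, so Q_enc = 0 and Gauss's law gives E·4πr² = 0 ⇒ E = 0.

E = 0 (no enclosed charge)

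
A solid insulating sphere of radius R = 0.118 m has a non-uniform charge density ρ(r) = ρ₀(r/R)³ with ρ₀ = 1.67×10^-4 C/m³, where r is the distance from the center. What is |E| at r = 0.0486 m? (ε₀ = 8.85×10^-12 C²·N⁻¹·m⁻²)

E = 1.07×10^4 N/C

Take a concentric spherical Gaussian surface of radius r = 0.0486 m (r < R).
Q_enc = ∫₀^r ρ(r')·4πr'² dr' = (4πρ₀/R³) ∫₀^r r'^5 dr' = 4πρ₀ r^6/(6·R³) = 2.805×10^-9 C.
Applying ∮E·dA = Q_enc/ε₀ with Φ = E(4πr²):
E = |Q_enc|/(4πε₀r²) = (2.805×10^-9)/(4π·8.85×10^-12·(0.0486)²) = 1.07×10^4 N/C.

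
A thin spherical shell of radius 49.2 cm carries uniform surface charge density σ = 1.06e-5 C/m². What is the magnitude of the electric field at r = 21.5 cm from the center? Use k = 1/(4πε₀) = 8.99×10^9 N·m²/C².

E = 0 (no enclosed charge)

Use a concentric Gaussian sphere at r = 21.5 cm (inside the shell, r < 49.2 cm).
All the charge is outside the Gaussian surface: Q_enc = 0, hence E = 0 everywhere inside the shell.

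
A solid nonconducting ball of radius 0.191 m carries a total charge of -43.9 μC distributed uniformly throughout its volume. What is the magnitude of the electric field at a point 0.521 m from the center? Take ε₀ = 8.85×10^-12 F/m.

E ≈ 1.45×10^6 V/m

Use a concentric Gaussian sphere at r = 0.521 m (r > R, so the entire charge is enclosed).
Q_enc = -43.9 μC = -4.39×10^-5 C.
Gauss's law: E·4πr² = Q_enc/ε₀.
E = |Q_enc|/(4πε₀r²) = (4.39×10^-5)/(4π·8.85×10^-12·(0.521)²) = 1.45×10^6 N/C.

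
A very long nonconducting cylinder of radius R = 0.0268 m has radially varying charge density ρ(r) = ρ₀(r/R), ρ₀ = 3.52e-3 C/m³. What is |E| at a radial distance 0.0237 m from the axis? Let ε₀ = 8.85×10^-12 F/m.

By cylindrical symmetry E is radial; use a coaxial Gaussian cylinder of radius 0.0237 m and length L (r < R).
λ_enc = ∫₀^r ρ(r')·2πr' dr' = (2πρ₀/R)·r^3/3 = 3.662e-6 C/m.
Since E is radial and uniform over the curved surface, Φ = E·2πrL = Q_enc/ε₀ = λ_enc L/ε₀.
E = |λ_enc|/(2πε₀r) = (3.662×10^-6)/(2π·8.85×10^-12·0.0237) = 2.78×10^6 N/C.

E = 2.78×10^6 N/C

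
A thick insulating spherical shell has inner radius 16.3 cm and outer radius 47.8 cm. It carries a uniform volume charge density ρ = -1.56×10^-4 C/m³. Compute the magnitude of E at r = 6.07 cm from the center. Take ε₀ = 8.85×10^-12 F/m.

Use a concentric Gaussian sphere at r = 6.07 cm (r < 16.3 cm, inside the empty cavity).
Q_enc = 0 (all charge lies at larger r); Gauss's law gives E = 0.

|E| = 0 N/C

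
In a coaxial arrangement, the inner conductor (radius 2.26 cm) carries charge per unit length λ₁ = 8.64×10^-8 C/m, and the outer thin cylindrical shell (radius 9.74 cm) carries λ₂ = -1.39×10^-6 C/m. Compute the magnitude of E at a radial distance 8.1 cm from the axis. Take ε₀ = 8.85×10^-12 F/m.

Take a coaxial cylindrical Gaussian surface of radius r = 8.1 cm and length L (between the conductors, 2.26 cm < r < 9.74 cm).
The shell at 9.74 cm lies outside the Gaussian surface, so λ_enc = λ₁ = 8.64×10^-8 C/m.
Since E is radial and uniform over the curved surface, Φ = E·2πrL = Q_enc/ε₀ = λ_enc L/ε₀.
E = |λ_enc|/(2πε₀r) = (8.64×10^-8)/(2π·8.85×10^-12·0.081) = 1.92e4 N/C.

E = 1.92×10^4 N/C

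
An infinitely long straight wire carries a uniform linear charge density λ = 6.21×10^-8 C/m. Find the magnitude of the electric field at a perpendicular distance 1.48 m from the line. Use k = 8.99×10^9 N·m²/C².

E ≈ 754 V/m

Take a coaxial cylindrical Gaussian surface of radius r = 1.48 m and length L.
Q_enc = λL, so λ_enc = 6.21e-8 C/m.
Applying ∮E·dA = Q_enc/ε₀ with the end caps contributing no flux:
E = 2k|λ_enc|/r = 2(8.99×10^9)(6.21e-8)/(1.48) = 754 N/C.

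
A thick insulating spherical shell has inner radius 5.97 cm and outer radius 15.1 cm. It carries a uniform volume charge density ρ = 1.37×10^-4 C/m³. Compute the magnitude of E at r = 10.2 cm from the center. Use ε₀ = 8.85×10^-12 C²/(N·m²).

Symmetry ⇒ E = E(r) r̂. Gaussian sphere of radius r = 10.2 cm (within the shell material, 5.97 cm < r < 15.1 cm).
Enclosed charge is the volume from a to r: Q_enc = (4π/3)ρ(r³ − a³) = 4.869×10^-7 C.
By Gauss's law, ∮E·dA = E·4πr² = Q_enc/ε₀.
E = |Q_enc|/(4πε₀r²) = (4.869×10^-7)/(4π·8.85×10^-12·(0.102)²) = 4.21e5 N/C.

4.21e5 V/m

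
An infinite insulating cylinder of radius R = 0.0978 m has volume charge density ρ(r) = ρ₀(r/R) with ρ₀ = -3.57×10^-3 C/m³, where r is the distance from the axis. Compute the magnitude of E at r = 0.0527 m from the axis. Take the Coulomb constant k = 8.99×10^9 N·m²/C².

Choose a coaxial cylinder of radius r = 0.0527 m (arbitrary length L) as the Gaussian surface (r < R).
λ_enc = ∫₀^r ρ(r')·2πr' dr' = (2πρ₀/R)·r^3/3 = -1.119e-5 C/m.
By Gauss's law (flux through the curved wall only), E·2πrL = λ_enc L/ε₀.
E = 2k|λ_enc|/r = 2(8.99×10^9)(1.119e-5)/(0.0527) = 3.82×10^6 N/C.

E = 3.82×10^6 V/m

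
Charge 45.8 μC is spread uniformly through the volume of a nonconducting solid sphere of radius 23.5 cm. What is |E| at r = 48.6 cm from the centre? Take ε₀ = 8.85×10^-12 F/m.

1.74e6 N/C

Take a concentric spherical Gaussian surface of radius r = 48.6 cm (r > R, so the entire charge is enclosed).
Q_enc = 45.8 μC = 4.58×10^-5 C.
By Gauss's law, ∮E·dA = E·4πr² = Q_enc/ε₀.
E = |Q_enc|/(4πε₀r²) = (4.58×10^-5)/(4π·8.85×10^-12·(0.486)²) = 1.74e6 N/C.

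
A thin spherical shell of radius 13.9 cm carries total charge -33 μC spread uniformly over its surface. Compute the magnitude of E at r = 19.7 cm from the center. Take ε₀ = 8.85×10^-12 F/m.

|E| ≈ 7.65×10^6 V/m

Symmetry ⇒ E = E(r) r̂. Gaussian sphere of radius r = 19.7 cm (r > 13.9 cm).
The entire shell is enclosed: Q_enc = -3.30e-5 C.
Applying ∮E·dA = Q_enc/ε₀ with Φ = E(4πr²):
E = |Q_enc|/(4πε₀r²) = (3.30×10^-5)/(4π·8.85×10^-12·(0.197)²) = 7.65×10^6 N/C.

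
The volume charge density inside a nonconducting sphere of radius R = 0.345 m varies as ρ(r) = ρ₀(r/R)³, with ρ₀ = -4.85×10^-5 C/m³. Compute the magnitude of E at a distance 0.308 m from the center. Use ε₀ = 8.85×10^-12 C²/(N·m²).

|E| ≈ 2.00×10^5 N/C

Use a concentric Gaussian sphere at r = 0.308 m (r < R).
Q_enc = ∫₀^r ρ(r')·4πr'² dr' = (4πρ₀/R³) ∫₀^r r'^5 dr' = 4πρ₀ r^6/(6·R³) = -2.112×10^-6 C.
Since E is radial and uniform over the Gaussian sphere, Φ = E·4πr² = Q_enc/ε₀.
E = |Q_enc|/(4πε₀r²) = (2.112e-6)/(4π·8.85×10^-12·(0.308)²) = 2.00×10^5 N/C.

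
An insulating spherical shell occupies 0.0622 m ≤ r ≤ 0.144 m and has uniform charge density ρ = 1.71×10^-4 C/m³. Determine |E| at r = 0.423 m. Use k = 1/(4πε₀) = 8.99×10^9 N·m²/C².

Use a concentric Gaussian sphere at r = 0.423 m (r > 0.144 m, enclosing the whole shell).
Q_enc = ρ·(4π/3)(b³ − a³) = (1.71×10^-4)·(4π/3)·((0.144)³ − (0.0622)³) = 1.966e-6 C.
Gauss's law: E·4πr² = Q_enc/ε₀.
E = k|Q_enc|/r² = (8.99×10^9)(1.966×10^-6)/(0.423)² = 9.88×10^4 N/C.

|E| ≈ 9.88×10^4 V/m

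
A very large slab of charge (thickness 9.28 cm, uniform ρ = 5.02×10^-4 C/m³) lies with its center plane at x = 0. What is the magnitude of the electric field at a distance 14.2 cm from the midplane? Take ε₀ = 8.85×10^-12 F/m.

The point |x| = 14.2 cm lies outside the slab (half-thickness 0.0464 m). A symmetric pillbox spanning the full slab encloses Q_enc = ρ·d·A.
Flux = 2EA ⇒ E = |ρ|d/(2ε₀), independent of distance outside.
E = (5.02×10^-4)(0.0928)/(2·8.85×10^-12) = 2.63×10^6 N/C.

E = 2.63e6 V/m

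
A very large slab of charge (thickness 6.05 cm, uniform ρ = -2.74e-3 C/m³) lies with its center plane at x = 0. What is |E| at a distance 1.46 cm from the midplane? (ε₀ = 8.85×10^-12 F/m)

By symmetry E is perpendicular to the slab. A Gaussian pillbox from −1.46 cm to +1.46 cm (face area A) lies entirely within the slab.
Q_enc = ρ·(2x)·A and flux = 2EA, so 2EA = 2ρxA/ε₀ ⇒ E = |ρ|x/ε₀.
E = (2.74e-3)(0.0146)/(8.85×10^-12) = 4.52e6 N/C.

E ≈ 4.52×10^6 N/C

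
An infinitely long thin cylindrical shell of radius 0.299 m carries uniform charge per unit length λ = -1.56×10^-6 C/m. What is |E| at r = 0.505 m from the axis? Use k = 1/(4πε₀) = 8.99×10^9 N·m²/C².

|E| = 5.55×10^4 N/C

Choose a coaxial cylinder of radius r = 0.505 m (arbitrary length L) as the Gaussian surface (r > 0.299 m).
The full line charge is enclosed: λ_enc = -1.56×10^-6 C/m.
By Gauss's law (flux through the curved wall only), E·2πrL = λ_enc L/ε₀.
E = 2k|λ_enc|/r = 2(8.99×10^9)(1.56e-6)/(0.505) = 5.55e4 N/C.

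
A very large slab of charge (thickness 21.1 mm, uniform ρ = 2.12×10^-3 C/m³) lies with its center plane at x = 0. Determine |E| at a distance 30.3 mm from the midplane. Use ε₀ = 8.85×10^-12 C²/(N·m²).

The point |x| = 30.3 mm lies outside the slab (half-thickness 0.01055 m). A symmetric pillbox spanning the full slab encloses Q_enc = ρ·d·A.
Flux = 2EA ⇒ E = |ρ|d/(2ε₀), independent of distance outside.
E = (2.12×10^-3)(0.0211)/(2·8.85×10^-12) = 2.53×10^6 N/C.

2.53e6 N/C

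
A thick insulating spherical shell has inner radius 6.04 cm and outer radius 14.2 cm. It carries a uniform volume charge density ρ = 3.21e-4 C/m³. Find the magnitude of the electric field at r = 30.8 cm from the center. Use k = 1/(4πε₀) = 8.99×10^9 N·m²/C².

By spherical symmetry E is radial; choose a Gaussian sphere of radius r = 30.8 cm (r > 14.2 cm, enclosing the whole shell).
Q_enc = ρ·(4π/3)(b³ − a³) = (3.21e-4)·(4π/3)·((0.142)³ − (0.0604)³) = 3.554×10^-6 C.
Since E is radial and uniform over the Gaussian sphere, Φ = E·4πr² = Q_enc/ε₀.
E = k|Q_enc|/r² = (8.99×10^9)(3.554×10^-6)/(0.308)² = 3.37e5 N/C.

|E| = 3.37×10^5 V/m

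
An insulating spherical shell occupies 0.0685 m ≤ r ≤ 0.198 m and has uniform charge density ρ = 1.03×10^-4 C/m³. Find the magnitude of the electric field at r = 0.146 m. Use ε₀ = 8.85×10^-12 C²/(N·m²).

Take a concentric spherical Gaussian surface of radius r = 0.146 m (within the shell material, 0.0685 m < r < 0.198 m).
Only the shell between 0.0685 m and r is enclosed: Q_enc = ρ·(4π/3)(r³ − a³) = (1.03×10^-4)·(4π/3)·((0.146)³ − (0.0685)³) = 1.204×10^-6 C.
Gauss's law: E·4πr² = Q_enc/ε₀.
E = |Q_enc|/(4πε₀r²) = (1.204×10^-6)/(4π·8.85×10^-12·(0.146)²) = 5.08e5 N/C.

E = 5.08×10^5 V/m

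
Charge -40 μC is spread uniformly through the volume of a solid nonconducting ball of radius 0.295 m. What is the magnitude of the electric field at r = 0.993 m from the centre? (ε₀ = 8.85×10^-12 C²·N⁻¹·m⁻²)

E = 3.65e5 V/m

By spherical symmetry E is radial; choose a Gaussian sphere of radius r = 0.993 m (r > R, so the entire charge is enclosed).
Q_enc = -40 μC = -4.00e-5 C.
Applying ∮E·dA = Q_enc/ε₀ with Φ = E(4πr²):
E = |Q_enc|/(4πε₀r²) = (4.00×10^-5)/(4π·8.85×10^-12·(0.993)²) = 3.65×10^5 N/C.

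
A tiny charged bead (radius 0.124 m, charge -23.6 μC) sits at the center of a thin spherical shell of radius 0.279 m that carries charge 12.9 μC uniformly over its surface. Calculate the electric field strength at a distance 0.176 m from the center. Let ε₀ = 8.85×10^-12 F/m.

Symmetry ⇒ E = E(r) r̂. Gaussian sphere of radius r = 0.176 m (between the bodies, 0.124 m < r < 0.279 m).
Only the inner charge is enclosed; the outer shell contributes nothing inside itself. Q_enc = -23.6 μC = -2.36×10^-5 C.
Applying ∮E·dA = Q_enc/ε₀ with Φ = E(4πr²):
E = |Q_enc|/(4πε₀r²) = (2.36e-5)/(4π·8.85×10^-12·(0.176)²) = 6.85×10^6 N/C.

6.85×10^6 V/m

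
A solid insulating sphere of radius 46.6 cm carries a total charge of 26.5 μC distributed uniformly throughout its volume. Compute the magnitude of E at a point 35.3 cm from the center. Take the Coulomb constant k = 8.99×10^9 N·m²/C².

8.31×10^5 V/m

Take a concentric spherical Gaussian surface of radius r = 35.3 cm (r < R).
Only the charge within r is enclosed: Q_enc = Q·(r/R)³ = (26.5 μC)·(35.3 cm/46.6 cm)³ = 1.152e-5 C.
Gauss's law: E·4πr² = Q_enc/ε₀.
E = k|Q_enc|/r² = (8.99×10^9)(1.152×10^-5)/(0.353)² = 8.31×10^5 N/C.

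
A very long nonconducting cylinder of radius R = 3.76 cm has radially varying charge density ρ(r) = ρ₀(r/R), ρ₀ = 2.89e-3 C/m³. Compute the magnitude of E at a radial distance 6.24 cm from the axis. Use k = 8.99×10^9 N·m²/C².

Take a coaxial cylindrical Gaussian surface of radius r = 6.24 cm and length L (r > R, full charge per length enclosed).
λ_enc = 2π ∫₀^R ρ₀(r'/R)^1 r' dr' = 2πρ₀R²/3 = 8.557×10^-6 C/m.
By Gauss's law (flux through the curved wall only), E·2πrL = λ_enc L/ε₀.
E = 2k|λ_enc|/r = 2(8.99×10^9)(8.557×10^-6)/(0.0624) = 2.47×10^6 N/C.

|E| ≈ 2.47×10^6 V/m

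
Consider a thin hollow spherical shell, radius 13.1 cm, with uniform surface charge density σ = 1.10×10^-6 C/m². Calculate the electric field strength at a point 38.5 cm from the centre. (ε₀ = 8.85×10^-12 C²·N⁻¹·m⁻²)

|E| ≈ 1.44×10^4 N/C

Symmetry ⇒ E = E(r) r̂. Gaussian sphere of radius r = 38.5 cm (r > 13.1 cm).
The entire shell is enclosed: Q_enc = σ·4πR² = (1.10×10^-6)·4π·(0.131)² = 2.372×10^-7 C.
Gauss's law: E·4πr² = Q_enc/ε₀.
E = |Q_enc|/(4πε₀r²) = (2.372e-7)/(4π·8.85×10^-12·(0.385)²) = 1.44×10^4 N/C.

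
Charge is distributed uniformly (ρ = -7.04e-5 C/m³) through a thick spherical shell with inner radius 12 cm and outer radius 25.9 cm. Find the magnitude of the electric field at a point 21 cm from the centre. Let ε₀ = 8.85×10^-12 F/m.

E = 4.53e5 N/C

By spherical symmetry E is radial; choose a Gaussian sphere of radius r = 21 cm (within the shell material, 12 cm < r < 25.9 cm).
Only the shell between 12 cm and r is enclosed: Q_enc = ρ·(4π/3)(r³ − a³) = (-7.04×10^-5)·(4π/3)·((0.21)³ − (0.12)³) = -2.221×10^-6 C.
Applying ∮E·dA = Q_enc/ε₀ with Φ = E(4πr²):
E = |Q_enc|/(4πε₀r²) = (2.221×10^-6)/(4π·8.85×10^-12·(0.21)²) = 4.53×10^5 N/C.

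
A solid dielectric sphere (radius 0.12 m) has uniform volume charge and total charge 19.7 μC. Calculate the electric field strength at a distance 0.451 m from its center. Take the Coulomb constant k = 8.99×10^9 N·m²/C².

By spherical symmetry E is radial; choose a Gaussian sphere of radius r = 0.451 m (r > R, so the entire charge is enclosed).
Q_enc = 19.7 μC = 1.97×10^-5 C.
Since E is radial and uniform over the Gaussian sphere, Φ = E·4πr² = Q_enc/ε₀.
E = k|Q_enc|/r² = (8.99×10^9)(1.97e-5)/(0.451)² = 8.71e5 N/C.

|E| = 8.71×10^5 V/m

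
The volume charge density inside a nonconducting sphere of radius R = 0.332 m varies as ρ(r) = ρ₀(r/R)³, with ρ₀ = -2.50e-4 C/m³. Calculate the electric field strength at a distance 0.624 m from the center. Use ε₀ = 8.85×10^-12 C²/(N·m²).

Use a concentric Gaussian sphere at r = 0.624 m (r > R, all charge enclosed).
Q_enc = 4π ∫₀^R ρ₀(r'/R)^3 r'² dr' = 4πρ₀R³/6 = -1.916e-5 C.
Since E is radial and uniform over the Gaussian sphere, Φ = E·4πr² = Q_enc/ε₀.
E = |Q_enc|/(4πε₀r²) = (1.916e-5)/(4π·8.85×10^-12·(0.624)²) = 4.42×10^5 N/C.

|E| ≈ 4.42×10^5 N/C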